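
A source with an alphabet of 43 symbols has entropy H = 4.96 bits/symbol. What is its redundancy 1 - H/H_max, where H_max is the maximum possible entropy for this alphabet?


H_max = log2(K) = log2(43) = 5.4263 bits/symbol. Redundancy = 1 - H/H_max = 1 - 4.96/5.4263 = 1 - 0.9141 = 0.0859

0.0859


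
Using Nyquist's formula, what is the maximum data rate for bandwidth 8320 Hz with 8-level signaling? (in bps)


Rate = 2 * B * log2(M) = 2 * 8320 * 3.0 = 49920.0

49920.0 bps


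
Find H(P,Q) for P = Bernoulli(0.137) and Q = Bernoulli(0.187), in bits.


H(P,Q) = -p*log2(q) - (1-p)*log2(1-q). -0.137*log2(0.187) = 0.331388; -0.863*log2(0.813) = 0.257755. H(P,Q) = 0.331388 + 0.257755 = 0.5891

0.5891 bits


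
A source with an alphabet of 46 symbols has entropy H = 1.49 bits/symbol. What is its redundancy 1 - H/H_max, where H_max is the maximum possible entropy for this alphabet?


H_max = log2(K) = log2(46) = 5.5236 bits/symbol. Redundancy = 1 - H/H_max = 1 - 1.49/5.5236 = 1 - 0.2698 = 0.7302

0.7302


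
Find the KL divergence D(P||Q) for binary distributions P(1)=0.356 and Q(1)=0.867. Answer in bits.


KL = p*log2(p/q) + (1-p)*log2((1-p)/(1-q)) = 0.356*log2(0.356/0.867) + 0.644*log2(0.644/0.133) = 1.0083

1.0083 bits


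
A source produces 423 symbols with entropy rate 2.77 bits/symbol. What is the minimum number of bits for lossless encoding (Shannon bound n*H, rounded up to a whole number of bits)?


Minimum bits >= n * H = 423 * 2.77 = 1171.71, rounded up to a whole number of bits = 1172

1172 bits


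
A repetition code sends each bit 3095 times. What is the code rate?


Rate = k/n = 1/3095

1/3095


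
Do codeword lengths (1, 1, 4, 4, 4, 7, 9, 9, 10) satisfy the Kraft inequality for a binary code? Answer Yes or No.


Kraft sum = sum(2^(-l_i)) = 1.2002, need <= 1. Result: violated (a binary prefix-free code with these lengths cannot exist)

No


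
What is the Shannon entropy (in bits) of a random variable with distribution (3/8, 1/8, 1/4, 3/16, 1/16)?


H = -sum(p_i * log2(p_i)). Terms: -(3/8)*log2(3/8) = 0.530639; -(1/8)*log2(1/8) = 0.375000; -(1/4)*log2(1/4) = 0.500000; -(3/16)*log2(3/16) = 0.452820; -(1/16)*log2(1/16) = 0.250000. H = 0.530639 + 0.375000 + 0.500000 + 0.452820 + 0.250000 = 2.1085

2.1085 bits


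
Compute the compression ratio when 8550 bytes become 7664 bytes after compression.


Ratio = original / compressed = 8550 / 7664 = 1.1156

1.1156


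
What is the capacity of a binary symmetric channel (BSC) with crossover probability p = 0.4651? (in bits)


H(p) = -p*log2(p) - (1-p)*log2(1-p) = -0.4651*log2(0.4651) - 0.5349*log2(0.5349) = 0.513650 + 0.482832 = 0.9965. C = 1 - H(p) = 1 - 0.9965 = 0.0035

0.0035 bits


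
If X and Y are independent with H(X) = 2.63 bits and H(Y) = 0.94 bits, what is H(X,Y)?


For independent variables, H(X,Y) = H(X) + H(Y) = 2.63 + 0.94 = 3.57

3.57 bits


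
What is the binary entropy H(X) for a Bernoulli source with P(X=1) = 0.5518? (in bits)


H = -p*log2(p) - (1-p)*log2(1-p). -0.5518*log2(0.5518) = 0.473324; -0.4482*log2(0.4482) = 0.518919. H = 0.473324 + 0.518919 = 0.9922

0.9922 bits


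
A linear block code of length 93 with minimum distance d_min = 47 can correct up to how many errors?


Correction capability = floor((d-1)/2) = floor((47-1)/2) = 23

23 errors


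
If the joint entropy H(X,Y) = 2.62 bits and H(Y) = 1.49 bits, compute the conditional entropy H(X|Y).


H(X|Y) = H(X,Y) - H(Y) = 2.62 - 1.49 = 1.13

1.13 bits


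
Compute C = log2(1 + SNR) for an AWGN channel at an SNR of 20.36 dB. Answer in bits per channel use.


SNR_linear = 10^(20.36/10) = 108.6426; C = log2(1 + SNR_linear) = log2(1 + 108.6426) = 6.7767

6.7767 bits/channel use


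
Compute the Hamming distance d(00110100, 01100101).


Count differing positions: . ^ . ^ . . . ^ = 3 differences

3


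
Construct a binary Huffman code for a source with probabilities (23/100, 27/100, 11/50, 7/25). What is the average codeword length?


Huffman construction (repeatedly merge the two least-probable nodes; each merge adds 1 bit to every symbol beneath it): 11/50 + 23/100 = 9/20; 27/100 + 7/25 = 11/20; 9/20 + 11/20 = 1. Resulting codeword lengths (in the order the probabilities were given): (2, 2, 2, 2). L_avg = sum(p_i * l_i) = 23/100*2 + 27/100*2 + 11/50*2 + 7/25*2 = 2

2.0 bits


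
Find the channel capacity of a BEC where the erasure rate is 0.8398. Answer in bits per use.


C = 1 - epsilon = 1 - 0.8398 = 0.1602

0.1602 bits


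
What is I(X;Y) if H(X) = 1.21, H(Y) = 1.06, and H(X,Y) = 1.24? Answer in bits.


I(X;Y) = H(X) + H(Y) - H(X,Y) = 1.21 + 1.06 - 1.24 = 1.03

1.03 bits


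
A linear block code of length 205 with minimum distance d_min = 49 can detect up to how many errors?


Detection capability = d_min - 1 = 49 - 1 = 48

48 errors


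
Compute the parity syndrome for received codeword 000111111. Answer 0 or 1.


Syndrome = XOR of all bits = 0 XOR 0 XOR 0 XOR 1 XOR 1 XOR 1 XOR 1 XOR 1 XOR 1 = 0

0


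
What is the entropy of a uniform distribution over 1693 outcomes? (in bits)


H = log2(n) = log2(1693) = 10.7254

10.7254 bits


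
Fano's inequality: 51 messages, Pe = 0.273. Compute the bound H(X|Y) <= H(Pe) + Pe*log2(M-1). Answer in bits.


H(Pe) = -Pe*log2(Pe) - (1-Pe)*log2(1-Pe) = -0.273*log2(0.273) - 0.727*log2(0.727) = 0.511336 + 0.334400 = 0.8457. Pe*log2(M-1) = 0.273*log2(50) = 1.540773. Bound = H(Pe) + Pe*log2(M-1) = 0.511336 + 0.334400 + 1.540773 = 2.3865

2.3865 bits


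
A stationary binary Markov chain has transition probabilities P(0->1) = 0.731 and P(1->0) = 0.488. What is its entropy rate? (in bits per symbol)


Stationary distribution: pi_0 = p10/(p01+p10) = 0.4003, pi_1 = 0.5997. Entropy rate H' = pi_0*H(p01) + pi_1*H(p10) = 0.4003*0.84 + 0.5997*0.9996 = 0.9357

0.9357 bits/symbol


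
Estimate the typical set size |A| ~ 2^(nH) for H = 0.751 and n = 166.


log2|A_typical| = nH = 166 * 0.751 = 124.666, so |A_typical| ~ 2^124.666 = 3.374e+37

3.374e+37


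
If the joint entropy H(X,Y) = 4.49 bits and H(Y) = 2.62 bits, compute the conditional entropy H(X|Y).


H(X|Y) = H(X,Y) - H(Y) = 4.49 - 2.62 = 1.87

1.87 bits


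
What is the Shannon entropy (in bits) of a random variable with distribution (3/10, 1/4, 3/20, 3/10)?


H = -sum(p_i * log2(p_i)). Terms: -(3/10)*log2(3/10) = 0.521090; -(1/4)*log2(1/4) = 0.500000; -(3/20)*log2(3/20) = 0.410545; -(3/10)*log2(3/10) = 0.521090. H = 0.521090 + 0.500000 + 0.410545 + 0.521090 = 1.9527

1.9527 bits


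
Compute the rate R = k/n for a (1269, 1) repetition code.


Rate = k/n = 1/1269

1/1269


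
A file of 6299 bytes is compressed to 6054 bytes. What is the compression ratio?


Ratio = original / compressed = 6299 / 6054 = 1.0405

1.0405


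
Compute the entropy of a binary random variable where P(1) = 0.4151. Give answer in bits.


H = -p*log2(p) - (1-p)*log2(1-p). -0.4151*log2(0.4151) = 0.526542; -0.5849*log2(0.5849) = 0.452559. H = 0.526542 + 0.452559 = 0.9791

0.9791 bits


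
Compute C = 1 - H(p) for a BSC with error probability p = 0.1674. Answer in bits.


H(p) = -p*log2(p) - (1-p)*log2(1-p) = -0.1674*log2(0.1674) - 0.8326*log2(0.8326) = 0.431662 + 0.220060 = 0.6517. C = 1 - H(p) = 1 - 0.6517 = 0.3483

0.3483 bits


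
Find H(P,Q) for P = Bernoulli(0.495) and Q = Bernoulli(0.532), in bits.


H(P,Q) = -p*log2(q) - (1-p)*log2(1-q). -0.495*log2(0.532) = 0.450698; -0.505*log2(0.468) = 0.553187. H(P,Q) = 0.450698 + 0.553187 = 1.0039

1.0039 bits


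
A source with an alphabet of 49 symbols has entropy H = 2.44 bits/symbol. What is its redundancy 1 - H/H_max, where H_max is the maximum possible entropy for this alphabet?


H_max = log2(K) = log2(49) = 5.6147 bits/symbol. Redundancy = 1 - H/H_max = 1 - 2.44/5.6147 = 1 - 0.4346 = 0.5654

0.5654


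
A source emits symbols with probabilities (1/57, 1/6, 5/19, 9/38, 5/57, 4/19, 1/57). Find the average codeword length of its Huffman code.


Huffman construction (repeatedly merge the two least-probable nodes; each merge adds 1 bit to every symbol beneath it): 1/57 + 1/57 = 2/57; 2/57 + 5/57 = 7/57; 7/57 + 1/6 = 11/38; 4/19 + 9/38 = 17/38; 5/19 + 11/38 = 21/38; 17/38 + 21/38 = 1. Resulting codeword lengths (in the order the probabilities were given): (5, 3, 2, 2, 4, 2, 5). L_avg = sum(p_i * l_i) = 1/57*5 + 1/6*3 + 5/19*2 + 9/38*2 + 5/57*4 + 4/19*2 + 1/57*5 = 93/38 = 2.4474

2.4474 bits


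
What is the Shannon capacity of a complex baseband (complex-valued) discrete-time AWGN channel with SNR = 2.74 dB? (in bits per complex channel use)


SNR_linear = 10^(2.74/10) = 1.8793; C = log2(1 + SNR_linear) = log2(1 + 1.8793) = 1.5257

1.5257 bits/channel use


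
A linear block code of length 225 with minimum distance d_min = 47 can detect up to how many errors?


Detection capability = d_min - 1 = 47 - 1 = 46

46 errors


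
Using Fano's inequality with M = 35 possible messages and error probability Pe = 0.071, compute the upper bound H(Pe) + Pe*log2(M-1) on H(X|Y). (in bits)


H(Pe) = -Pe*log2(Pe) - (1-Pe)*log2(1-Pe) = -0.071*log2(0.071) - 0.929*log2(0.929) = 0.270939 + 0.098706 = 0.3696. Pe*log2(M-1) = 0.071*log2(34) = 0.361210. Bound = H(Pe) + Pe*log2(M-1) = 0.270939 + 0.098706 + 0.361210 = 0.7309

0.7309 bits


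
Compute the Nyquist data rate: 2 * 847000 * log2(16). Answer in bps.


Rate = 2 * B * log2(M) = 2 * 847000 * 4.0 = 6776000.0

6776000.0 bps


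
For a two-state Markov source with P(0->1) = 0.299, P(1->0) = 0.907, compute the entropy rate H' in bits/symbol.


Stationary distribution: pi_0 = p10/(p01+p10) = 0.7521, pi_1 = 0.2479. Entropy rate H' = pi_0*H(p01) + pi_1*H(p10) = 0.7521*0.8801 + 0.2479*0.4464 = 0.7725

0.7725 bits/symbol


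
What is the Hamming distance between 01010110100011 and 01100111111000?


Count differing positions: . . ^ ^ . . . ^ . ^ ^ . ^ ^ = 7 differences

7


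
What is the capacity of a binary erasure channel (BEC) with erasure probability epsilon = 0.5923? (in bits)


C = 1 - epsilon = 1 - 0.5923 = 0.4077

0.4077 bits


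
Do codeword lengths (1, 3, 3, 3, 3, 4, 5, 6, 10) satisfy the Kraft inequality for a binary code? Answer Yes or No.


Kraft sum = sum(2^(-l_i)) = 1.1104, need <= 1. Result: violated (a binary prefix-free code with these lengths cannot exist)

No


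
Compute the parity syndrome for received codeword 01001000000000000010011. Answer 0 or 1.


Syndrome = XOR of all bits = 0 XOR 1 XOR 0 XOR 0 XOR 1 XOR 0 XOR 0 XOR 0 XOR 0 XOR 0 XOR 0 XOR 0 XOR 0 XOR 0 XOR 0 XOR 0 XOR 0 XOR 0 XOR 1 XOR 0 XOR 0 XOR 1 XOR 1 = 1

1


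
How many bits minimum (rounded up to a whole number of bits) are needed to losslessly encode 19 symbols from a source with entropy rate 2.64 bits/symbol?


Minimum bits >= n * H = 19 * 2.64 = 50.16, rounded up to a whole number of bits = 51

51 bits


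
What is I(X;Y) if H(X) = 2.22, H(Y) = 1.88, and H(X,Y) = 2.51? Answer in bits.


I(X;Y) = H(X) + H(Y) - H(X,Y) = 2.22 + 1.88 - 2.51 = 1.59

1.59 bits


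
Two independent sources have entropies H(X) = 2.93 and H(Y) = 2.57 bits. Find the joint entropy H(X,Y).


For independent variables, H(X,Y) = H(X) + H(Y) = 2.93 + 2.57 = 5.5

5.5 bits


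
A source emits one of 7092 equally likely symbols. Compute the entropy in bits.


H = log2(n) = log2(7092) = 12.792

12.792 bits


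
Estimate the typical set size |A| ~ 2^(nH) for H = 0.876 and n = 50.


log2|A_typical| = nH = 50 * 0.876 = 43.8, so |A_typical| ~ 2^43.8 = 1.531e+13

1.531e+13


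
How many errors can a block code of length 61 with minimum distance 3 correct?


Correction capability = floor((d-1)/2) = floor((3-1)/2) = 1

1 errors


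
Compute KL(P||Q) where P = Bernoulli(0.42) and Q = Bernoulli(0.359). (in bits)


KL = p*log2(p/q) + (1-p)*log2((1-p)/(1-q)) = 0.42*log2(0.42/0.359) + 0.58*log2(0.58/0.641) = 0.0114

0.0114 bits


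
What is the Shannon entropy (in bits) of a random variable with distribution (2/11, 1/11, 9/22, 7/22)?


H = -sum(p_i * log2(p_i)). Terms: -(2/11)*log2(2/11) = 0.447169; -(1/11)*log2(1/11) = 0.314494; -(9/22)*log2(9/22) = 0.527525; -(7/22)*log2(7/22) = 0.525661. H = 0.447169 + 0.314494 + 0.527525 + 0.525661 = 1.8148

1.8148 bits


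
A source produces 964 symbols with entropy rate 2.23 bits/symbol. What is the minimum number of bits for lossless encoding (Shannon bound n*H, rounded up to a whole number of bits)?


Minimum bits >= n * H = 964 * 2.23 = 2149.72, rounded up to a whole number of bits = 2150

2150 bits


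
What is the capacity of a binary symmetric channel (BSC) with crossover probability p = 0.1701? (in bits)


H(p) = -p*log2(p) - (1-p)*log2(1-p) = -0.1701*log2(0.1701) - 0.8299*log2(0.8299) = 0.434698 + 0.223235 = 0.6579. C = 1 - H(p) = 1 - 0.6579 = 0.3421

0.3421 bits


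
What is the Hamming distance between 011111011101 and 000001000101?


Count differing positions: . ^ ^ ^ ^ . . ^ ^ . . . = 6 differences

6


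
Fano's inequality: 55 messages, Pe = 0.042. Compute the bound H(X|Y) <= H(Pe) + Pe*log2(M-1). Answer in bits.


H(Pe) = -Pe*log2(Pe) - (1-Pe)*log2(1-Pe) = -0.042*log2(0.042) - 0.958*log2(0.958) = 0.192086 + 0.059303 = 0.2514. Pe*log2(M-1) = 0.042*log2(54) = 0.241705. Bound = H(Pe) + Pe*log2(M-1) = 0.192086 + 0.059303 + 0.241705 = 0.4931

0.4931 bits


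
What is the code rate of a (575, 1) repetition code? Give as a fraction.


Rate = k/n = 1/575

1/575


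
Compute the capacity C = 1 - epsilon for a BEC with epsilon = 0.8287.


C = 1 - epsilon = 1 - 0.8287 = 0.1713

0.1713 bits


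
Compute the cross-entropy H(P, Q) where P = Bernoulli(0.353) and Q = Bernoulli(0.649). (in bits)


H(P,Q) = -p*log2(q) - (1-p)*log2(1-q). -0.353*log2(0.649) = 0.220169; -0.647*log2(0.351) = 0.977266. H(P,Q) = 0.220169 + 0.977266 = 1.1974

1.1974 bits


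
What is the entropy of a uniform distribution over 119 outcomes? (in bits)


H = log2(n) = log2(119) = 6.8948

6.8948 bits


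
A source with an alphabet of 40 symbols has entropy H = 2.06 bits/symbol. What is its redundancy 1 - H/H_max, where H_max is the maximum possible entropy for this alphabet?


H_max = log2(K) = log2(40) = 5.3219 bits/symbol. Redundancy = 1 - H/H_max = 1 - 2.06/5.3219 = 1 - 0.3871 = 0.6129

0.6129


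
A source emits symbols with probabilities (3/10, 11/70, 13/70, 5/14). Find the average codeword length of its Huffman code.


Huffman construction (repeatedly merge the two least-probable nodes; each merge adds 1 bit to every symbol beneath it): 11/70 + 13/70 = 12/35; 3/10 + 12/35 = 9/14; 5/14 + 9/14 = 1. Resulting codeword lengths (in the order the probabilities were given): (2, 3, 3, 1). L_avg = sum(p_i * l_i) = 3/10*2 + 11/70*3 + 13/70*3 + 5/14*1 = 139/70 = 1.9857

1.9857 bits


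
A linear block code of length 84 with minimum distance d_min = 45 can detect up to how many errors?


Detection capability = d_min - 1 = 45 - 1 = 44

44 errors


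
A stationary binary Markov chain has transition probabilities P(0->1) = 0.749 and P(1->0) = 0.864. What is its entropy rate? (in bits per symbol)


Stationary distribution: pi_0 = p10/(p01+p10) = 0.5356, pi_1 = 0.4644. Entropy rate H' = pi_0*H(p01) + pi_1*H(p10) = 0.5356*0.8129 + 0.4644*0.5737 = 0.7018

0.7018 bits/symbol


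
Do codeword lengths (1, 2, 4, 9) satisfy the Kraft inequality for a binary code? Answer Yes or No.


Kraft sum = sum(2^(-l_i)) = 0.8145, need <= 1. Result: satisfied (a binary prefix-free code with these lengths exists)

Yes


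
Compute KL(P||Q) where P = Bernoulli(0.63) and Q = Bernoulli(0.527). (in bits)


KL = p*log2(p/q) + (1-p)*log2((1-p)/(1-q)) = 0.63*log2(0.63/0.527) + 0.37*log2(0.37/0.473) = 0.0312

0.0312 bits


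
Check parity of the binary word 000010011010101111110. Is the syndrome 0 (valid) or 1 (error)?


Syndrome = XOR of all bits = 0 XOR 0 XOR 0 XOR 0 XOR 1 XOR 0 XOR 0 XOR 1 XOR 1 XOR 0 XOR 1 XOR 0 XOR 1 XOR 0 XOR 1 XOR 1 XOR 1 XOR 1 XOR 1 XOR 1 XOR 0 = 1

1


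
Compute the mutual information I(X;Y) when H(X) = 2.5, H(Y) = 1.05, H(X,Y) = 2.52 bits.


I(X;Y) = H(X) + H(Y) - H(X,Y) = 2.5 + 1.05 - 2.52 = 1.03

1.03 bits


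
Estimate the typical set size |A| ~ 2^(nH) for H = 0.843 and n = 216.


log2|A_typical| = nH = 216 * 0.843 = 182.088, so |A_typical| ~ 2^182.088 = 6.516e+54

6.516e+54


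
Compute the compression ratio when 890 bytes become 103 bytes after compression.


Ratio = original / compressed = 890 / 103 = 8.6408

8.6408


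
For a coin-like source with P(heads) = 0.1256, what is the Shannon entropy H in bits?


H = -p*log2(p) - (1-p)*log2(1-p). -0.1256*log2(0.1256) = 0.375932; -0.8744*log2(0.8744) = 0.169314. H = 0.375932 + 0.169314 = 0.5452

0.5452 bits


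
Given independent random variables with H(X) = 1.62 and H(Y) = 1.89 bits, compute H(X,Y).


For independent variables, H(X,Y) = H(X) + H(Y) = 1.62 + 1.89 = 3.51

3.51 bits


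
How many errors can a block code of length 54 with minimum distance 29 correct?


Correction capability = floor((d-1)/2) = floor((29-1)/2) = 14

14 errors


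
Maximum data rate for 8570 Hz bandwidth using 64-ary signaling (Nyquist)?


Rate = 2 * B * log2(M) = 2 * 8570 * 6.0 = 102840.0

102840.0 bps


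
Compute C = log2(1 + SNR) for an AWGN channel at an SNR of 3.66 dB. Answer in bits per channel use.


SNR_linear = 10^(3.66/10) = 2.3227; C = log2(1 + SNR_linear) = log2(1 + 2.3227) = 1.7324

1.7324 bits/channel use


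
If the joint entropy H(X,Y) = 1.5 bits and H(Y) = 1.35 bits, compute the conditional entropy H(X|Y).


H(X|Y) = H(X,Y) - H(Y) = 1.5 - 1.35 = 0.15

0.15 bits


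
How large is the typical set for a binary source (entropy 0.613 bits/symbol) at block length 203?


log2|A_typical| = nH = 203 * 0.613 = 124.439, so |A_typical| ~ 2^124.439 = 2.883e+37

2.883e+37


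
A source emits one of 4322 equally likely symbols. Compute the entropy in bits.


H = log2(n) = log2(4322) = 12.0775

12.0775 bits


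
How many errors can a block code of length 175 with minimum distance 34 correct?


Correction capability = floor((d-1)/2) = floor((34-1)/2) = 16

16 errors


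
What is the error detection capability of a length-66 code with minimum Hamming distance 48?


Detection capability = d_min - 1 = 48 - 1 = 47

47 errors


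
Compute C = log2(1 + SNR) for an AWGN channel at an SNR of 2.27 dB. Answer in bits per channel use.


SNR_linear = 10^(2.27/10) = 1.6866; C = log2(1 + SNR_linear) = log2(1 + 1.6866) = 1.4258

1.4258 bits/channel use


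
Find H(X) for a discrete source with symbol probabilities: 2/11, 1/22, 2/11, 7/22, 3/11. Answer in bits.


H = -sum(p_i * log2(p_i)). Terms: -(2/11)*log2(2/11) = 0.447169; -(1/22)*log2(1/22) = 0.202701; -(2/11)*log2(2/11) = 0.447169; -(7/22)*log2(7/22) = 0.525661; -(3/11)*log2(3/11) = 0.511219. H = 0.447169 + 0.202701 + 0.447169 + 0.525661 + 0.511219 = 2.1339

2.1339 bits


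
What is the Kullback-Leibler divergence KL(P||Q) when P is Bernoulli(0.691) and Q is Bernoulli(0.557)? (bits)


KL = p*log2(p/q) + (1-p)*log2((1-p)/(1-q)) = 0.691*log2(0.691/0.557) + 0.309*log2(0.309/0.443) = 0.0543

0.0543 bits


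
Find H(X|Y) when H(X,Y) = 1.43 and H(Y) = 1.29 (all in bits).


H(X|Y) = H(X,Y) - H(Y) = 1.43 - 1.29 = 0.14

0.14 bits


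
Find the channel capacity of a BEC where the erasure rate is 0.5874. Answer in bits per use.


C = 1 - epsilon = 1 - 0.5874 = 0.4126

0.4126 bits


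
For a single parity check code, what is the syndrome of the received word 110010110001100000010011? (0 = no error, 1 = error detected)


Syndrome = XOR of all bits = 1 XOR 1 XOR 0 XOR 0 XOR 1 XOR 0 XOR 1 XOR 1 XOR 0 XOR 0 XOR 0 XOR 1 XOR 1 XOR 0 XOR 0 XOR 0 XOR 0 XOR 0 XOR 0 XOR 1 XOR 0 XOR 0 XOR 1 XOR 1 = 0

0


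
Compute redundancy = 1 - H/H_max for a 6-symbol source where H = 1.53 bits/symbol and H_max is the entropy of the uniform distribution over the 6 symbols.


H_max = log2(K) = log2(6) = 2.585 bits/symbol. Redundancy = 1 - H/H_max = 1 - 1.53/2.585 = 1 - 0.5919 = 0.4081

0.4081


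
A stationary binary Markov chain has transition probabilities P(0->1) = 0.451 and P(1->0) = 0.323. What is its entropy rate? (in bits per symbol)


Stationary distribution: pi_0 = p10/(p01+p10) = 0.4173, pi_1 = 0.5827. Entropy rate H' = pi_0*H(p01) + pi_1*H(p10) = 0.4173*0.9931 + 0.5827*0.9076 = 0.9433

0.9433 bits/symbol


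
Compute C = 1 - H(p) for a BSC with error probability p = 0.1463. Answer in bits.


H(p) = -p*log2(p) - (1-p)*log2(1-p) = -0.1463*log2(0.1463) - 0.8537*log2(0.8537) = 0.405690 + 0.194813 = 0.6005. C = 1 - H(p) = 1 - 0.6005 = 0.3995

0.3995 bits


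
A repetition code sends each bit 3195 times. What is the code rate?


Rate = k/n = 1/3195

1/3195


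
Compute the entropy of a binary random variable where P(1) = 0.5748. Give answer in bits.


H = -p*log2(p) - (1-p)*log2(1-p). -0.5748*log2(0.5748) = 0.459189; -0.4252*log2(0.4252) = 0.524606. H = 0.459189 + 0.524606 = 0.9838

0.9838 bits


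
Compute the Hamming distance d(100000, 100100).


Count differing positions: . . . ^ . . = 1 differences

1


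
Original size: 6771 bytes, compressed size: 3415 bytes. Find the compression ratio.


Ratio = original / compressed = 6771 / 3415 = 1.9827

1.9827


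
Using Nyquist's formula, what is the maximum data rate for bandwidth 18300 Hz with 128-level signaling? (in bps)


Rate = 2 * B * log2(M) = 2 * 18300 * 7.0 = 256200.0

256200.0 bps


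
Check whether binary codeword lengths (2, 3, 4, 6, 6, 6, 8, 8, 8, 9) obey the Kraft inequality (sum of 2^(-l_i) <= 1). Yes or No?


Kraft sum = sum(2^(-l_i)) = 0.498, need <= 1. Result: satisfied (a binary prefix-free code with these lengths exists)

Yes


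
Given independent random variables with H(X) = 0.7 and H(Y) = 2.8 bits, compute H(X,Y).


For independent variables, H(X,Y) = H(X) + H(Y) = 0.7 + 2.8 = 3.5

3.5 bits


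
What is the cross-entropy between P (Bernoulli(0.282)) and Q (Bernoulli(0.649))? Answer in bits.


H(P,Q) = -p*log2(q) - (1-p)*log2(1-q). -0.282*log2(0.649) = 0.175886; -0.718*log2(0.351) = 1.084508. H(P,Q) = 0.175886 + 1.084508 = 1.2604

1.2604 bits


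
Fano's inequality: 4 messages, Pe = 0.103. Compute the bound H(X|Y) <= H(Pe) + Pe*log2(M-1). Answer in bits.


H(Pe) = -Pe*log2(Pe) - (1-Pe)*log2(1-Pe) = -0.103*log2(0.103) - 0.897*log2(0.897) = 0.337766 + 0.140668 = 0.4784. Pe*log2(M-1) = 0.103*log2(3) = 0.163251. Bound = H(Pe) + Pe*log2(M-1) = 0.337766 + 0.140668 + 0.163251 = 0.6417

0.6417 bits


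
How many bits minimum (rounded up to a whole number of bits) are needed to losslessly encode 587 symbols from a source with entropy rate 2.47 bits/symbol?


Minimum bits >= n * H = 587 * 2.47 = 1449.89, rounded up to a whole number of bits = 1450

1450 bits


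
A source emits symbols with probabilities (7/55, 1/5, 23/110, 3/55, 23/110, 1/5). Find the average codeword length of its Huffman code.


Huffman construction (repeatedly merge the two least-probable nodes; each merge adds 1 bit to every symbol beneath it): 3/55 + 7/55 = 2/11; 2/11 + 1/5 = 21/55; 1/5 + 23/110 = 9/22; 23/110 + 21/55 = 13/22; 9/22 + 13/22 = 1. Resulting codeword lengths (in the order the probabilities were given): (4, 3, 2, 4, 2, 2). L_avg = sum(p_i * l_i) = 7/55*4 + 1/5*3 + 23/110*2 + 3/55*4 + 23/110*2 + 1/5*2 = 141/55 = 2.5636

2.5636 bits


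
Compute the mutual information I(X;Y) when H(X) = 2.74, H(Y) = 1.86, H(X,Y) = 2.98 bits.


I(X;Y) = H(X) + H(Y) - H(X,Y) = 2.74 + 1.86 - 2.98 = 1.62

1.62 bits


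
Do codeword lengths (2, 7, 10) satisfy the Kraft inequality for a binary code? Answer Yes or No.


Kraft sum = sum(2^(-l_i)) = 0.2588, need <= 1. Result: satisfied (a binary prefix-free code with these lengths exists)

Yes


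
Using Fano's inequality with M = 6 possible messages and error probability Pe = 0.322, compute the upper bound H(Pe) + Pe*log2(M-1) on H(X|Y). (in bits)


H(Pe) = -Pe*log2(Pe) - (1-Pe)*log2(1-Pe) = -0.322*log2(0.322) - 0.678*log2(0.678) = 0.526427 + 0.380116 = 0.9065. Pe*log2(M-1) = 0.322*log2(5) = 0.747661. Bound = H(Pe) + Pe*log2(M-1) = 0.526427 + 0.380116 + 0.747661 = 1.6542

1.6542 bits


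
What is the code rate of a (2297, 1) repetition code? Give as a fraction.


Rate = k/n = 1/2297

1/2297


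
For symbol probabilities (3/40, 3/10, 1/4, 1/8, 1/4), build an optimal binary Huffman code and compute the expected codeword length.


Huffman construction (repeatedly merge the two least-probable nodes; each merge adds 1 bit to every symbol beneath it): 3/40 + 1/8 = 1/5; 1/5 + 1/4 = 9/20; 1/4 + 3/10 = 11/20; 9/20 + 11/20 = 1. Resulting codeword lengths (in the order the probabilities were given): (3, 2, 2, 3, 2). L_avg = sum(p_i * l_i) = 3/40*3 + 3/10*2 + 1/4*2 + 1/8*3 + 1/4*2 = 11/5 = 2.2

2.2 bits


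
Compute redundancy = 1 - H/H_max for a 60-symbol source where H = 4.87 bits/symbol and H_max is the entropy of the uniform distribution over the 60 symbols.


H_max = log2(K) = log2(60) = 5.9069 bits/symbol. Redundancy = 1 - H/H_max = 1 - 4.87/5.9069 = 1 - 0.8245 = 0.1755

0.1755


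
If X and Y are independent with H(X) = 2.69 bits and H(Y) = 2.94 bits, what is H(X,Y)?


For independent variables, H(X,Y) = H(X) + H(Y) = 2.69 + 2.94 = 5.63

5.63 bits


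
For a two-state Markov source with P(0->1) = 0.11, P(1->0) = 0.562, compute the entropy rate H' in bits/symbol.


Stationary distribution: pi_0 = p10/(p01+p10) = 0.8363, pi_1 = 0.1637. Entropy rate H' = pi_0*H(p01) + pi_1*H(p10) = 0.8363*0.4999 + 0.1637*0.9889 = 0.58

0.58 bits/symbol


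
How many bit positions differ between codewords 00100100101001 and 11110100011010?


Count differing positions: ^ ^ . ^ . . . . ^ ^ . . ^ ^ = 7 differences

7


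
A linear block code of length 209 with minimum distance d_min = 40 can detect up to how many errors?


Detection capability = d_min - 1 = 40 - 1 = 39

39 errors


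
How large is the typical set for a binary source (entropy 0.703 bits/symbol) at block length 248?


log2|A_typical| = nH = 248 * 0.703 = 174.344, so |A_typical| ~ 2^174.344 = 3.039e+52

3.039e+52


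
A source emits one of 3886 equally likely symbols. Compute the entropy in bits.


H = log2(n) = log2(3886) = 11.9241

11.9241 bits


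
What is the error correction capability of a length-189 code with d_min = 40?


Correction capability = floor((d-1)/2) = floor((40-1)/2) = 19

19 errors


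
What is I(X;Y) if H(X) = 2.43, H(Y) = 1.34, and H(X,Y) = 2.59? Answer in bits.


I(X;Y) = H(X) + H(Y) - H(X,Y) = 2.43 + 1.34 - 2.59 = 1.18

1.18 bits


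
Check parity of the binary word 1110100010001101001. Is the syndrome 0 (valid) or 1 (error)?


Syndrome = XOR of all bits = 1 XOR 1 XOR 1 XOR 0 XOR 1 XOR 0 XOR 0 XOR 0 XOR 1 XOR 0 XOR 0 XOR 0 XOR 1 XOR 1 XOR 0 XOR 1 XOR 0 XOR 0 XOR 1 = 1

1


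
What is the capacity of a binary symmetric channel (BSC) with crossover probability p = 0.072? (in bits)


H(p) = -p*log2(p) - (1-p)*log2(1-p) = -0.072*log2(0.072) - 0.928*log2(0.928) = 0.273302 + 0.100041 = 0.3733. C = 1 - H(p) = 1 - 0.3733 = 0.6267

0.6267 bits


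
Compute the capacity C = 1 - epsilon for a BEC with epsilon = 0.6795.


C = 1 - epsilon = 1 - 0.6795 = 0.3205

0.3205 bits


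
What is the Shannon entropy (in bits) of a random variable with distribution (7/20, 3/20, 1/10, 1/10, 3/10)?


H = -sum(p_i * log2(p_i)). Terms: -(7/20)*log2(7/20) = 0.530101; -(3/20)*log2(3/20) = 0.410545; -(1/10)*log2(1/10) = 0.332193; -(1/10)*log2(1/10) = 0.332193; -(3/10)*log2(3/10) = 0.521090. H = 0.530101 + 0.410545 + 0.332193 + 0.332193 + 0.521090 = 2.1261

2.1261 bits


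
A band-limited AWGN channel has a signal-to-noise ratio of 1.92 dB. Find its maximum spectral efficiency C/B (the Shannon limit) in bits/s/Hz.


SNR_linear = 10^(1.92/10) = 1.556; C/B = log2(1 + SNR_linear) = log2(1 + 1.556) = 1.3539

1.3539 bits/s/Hz


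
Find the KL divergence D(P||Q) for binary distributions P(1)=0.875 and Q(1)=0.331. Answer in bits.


KL = p*log2(p/q) + (1-p)*log2((1-p)/(1-q)) = 0.875*log2(0.875/0.331) + 0.125*log2(0.125/0.669) = 0.9246

0.9246 bits


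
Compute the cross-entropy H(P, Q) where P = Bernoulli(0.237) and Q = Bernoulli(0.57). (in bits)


H(P,Q) = -p*log2(q) - (1-p)*log2(1-q). -0.237*log2(0.57) = 0.192199; -0.763*log2(0.43) = 0.929022. H(P,Q) = 0.192199 + 0.929022 = 1.1212

1.1212 bits


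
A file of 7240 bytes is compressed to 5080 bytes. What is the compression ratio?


Ratio = original / compressed = 7240 / 5080 = 1.4252

1.4252


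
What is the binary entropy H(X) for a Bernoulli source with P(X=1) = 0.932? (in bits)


H = -p*log2(p) - (1-p)*log2(1-p). -0.932*log2(0.932) = 0.094689; -0.068*log2(0.068) = 0.263726. H = 0.094689 + 0.263726 = 0.3584

0.3584 bits


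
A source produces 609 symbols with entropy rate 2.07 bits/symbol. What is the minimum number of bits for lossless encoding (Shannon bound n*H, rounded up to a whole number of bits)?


Minimum bits >= n * H = 609 * 2.07 = 1260.63, rounded up to a whole number of bits = 1261

1261 bits


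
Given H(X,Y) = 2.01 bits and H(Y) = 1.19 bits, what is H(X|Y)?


H(X|Y) = H(X,Y) - H(Y) = 2.01 - 1.19 = 0.82

0.82 bits


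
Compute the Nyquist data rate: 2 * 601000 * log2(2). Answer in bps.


Rate = 2 * B * log2(M) = 2 * 601000 * 1.0 = 1202000.0

1202000.0 bps


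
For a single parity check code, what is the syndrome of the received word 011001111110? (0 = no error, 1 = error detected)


Syndrome = XOR of all bits = 0 XOR 1 XOR 1 XOR 0 XOR 0 XOR 1 XOR 1 XOR 1 XOR 1 XOR 1 XOR 1 XOR 0 = 0

0


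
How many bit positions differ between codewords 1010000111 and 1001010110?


Count differing positions: . . ^ ^ . ^ . . . ^ = 4 differences

4


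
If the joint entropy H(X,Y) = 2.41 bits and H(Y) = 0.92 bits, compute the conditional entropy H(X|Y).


H(X|Y) = H(X,Y) - H(Y) = 2.41 - 0.92 = 1.49

1.49 bits


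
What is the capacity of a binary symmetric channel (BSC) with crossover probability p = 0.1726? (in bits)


H(p) = -p*log2(p) - (1-p)*log2(1-p) = -0.1726*log2(0.1726) - 0.8274*log2(0.8274) = 0.437454 + 0.226164 = 0.6636. C = 1 - H(p) = 1 - 0.6636 = 0.3364

0.3364 bits


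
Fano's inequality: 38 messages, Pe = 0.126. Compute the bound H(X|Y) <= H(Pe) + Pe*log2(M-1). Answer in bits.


H(Pe) = -Pe*log2(Pe) - (1-Pe)*log2(1-Pe) = -0.126*log2(0.126) - 0.874*log2(0.874) = 0.376552 + 0.169814 = 0.5464. Pe*log2(M-1) = 0.126*log2(37) = 0.656391. Bound = H(Pe) + Pe*log2(M-1) = 0.376552 + 0.169814 + 0.656391 = 1.2028

1.2028 bits


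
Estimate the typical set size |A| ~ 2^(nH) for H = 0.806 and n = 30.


log2|A_typical| = nH = 30 * 0.806 = 24.18, so |A_typical| ~ 2^24.18 = 1.901e+07

1.901e+07


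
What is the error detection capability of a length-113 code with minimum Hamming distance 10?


Detection capability = d_min - 1 = 10 - 1 = 9

9 errors


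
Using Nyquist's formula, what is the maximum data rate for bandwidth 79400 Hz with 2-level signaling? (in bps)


Rate = 2 * B * log2(M) = 2 * 79400 * 1.0 = 158800.0

158800.0 bps


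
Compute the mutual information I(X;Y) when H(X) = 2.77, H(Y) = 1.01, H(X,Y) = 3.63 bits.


I(X;Y) = H(X) + H(Y) - H(X,Y) = 2.77 + 1.01 - 3.63 = 0.15

0.15 bits


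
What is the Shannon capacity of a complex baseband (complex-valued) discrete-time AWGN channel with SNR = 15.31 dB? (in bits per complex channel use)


SNR_linear = 10^(15.31/10) = 33.9625; C = log2(1 + SNR_linear) = log2(1 + 33.9625) = 5.1277

5.1277 bits/channel use


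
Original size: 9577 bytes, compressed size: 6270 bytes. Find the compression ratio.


Ratio = original / compressed = 9577 / 6270 = 1.5274

1.5274


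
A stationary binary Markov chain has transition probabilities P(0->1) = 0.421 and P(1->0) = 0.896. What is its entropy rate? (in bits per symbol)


Stationary distribution: pi_0 = p10/(p01+p10) = 0.6803, pi_1 = 0.3197. Entropy rate H' = pi_0*H(p01) + pi_1*H(p10) = 0.6803*0.9819 + 0.3197*0.4815 = 0.822

0.822 bits/symbol


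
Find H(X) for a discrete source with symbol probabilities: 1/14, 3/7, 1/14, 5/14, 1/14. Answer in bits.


H = -sum(p_i * log2(p_i)). Terms: -(1/14)*log2(1/14) = 0.271954; -(3/7)*log2(3/7) = 0.523882; -(1/14)*log2(1/14) = 0.271954; -(5/14)*log2(5/14) = 0.530510; -(1/14)*log2(1/14) = 0.271954. H = 0.271954 + 0.523882 + 0.271954 + 0.530510 + 0.271954 = 1.8703

1.8703 bits


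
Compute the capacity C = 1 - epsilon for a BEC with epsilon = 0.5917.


C = 1 - epsilon = 1 - 0.5917 = 0.4083

0.4083 bits


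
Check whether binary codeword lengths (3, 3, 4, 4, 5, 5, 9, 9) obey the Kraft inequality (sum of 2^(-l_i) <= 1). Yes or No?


Kraft sum = sum(2^(-l_i)) = 0.4414, need <= 1. Result: satisfied (a binary prefix-free code with these lengths exists)

Yes


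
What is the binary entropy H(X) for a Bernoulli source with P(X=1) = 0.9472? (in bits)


H = -p*log2(p) - (1-p)*log2(1-p). -0.9472*log2(0.9472) = 0.074127; -0.0528*log2(0.0528) = 0.224047. H = 0.074127 + 0.224047 = 0.2982

0.2982 bits


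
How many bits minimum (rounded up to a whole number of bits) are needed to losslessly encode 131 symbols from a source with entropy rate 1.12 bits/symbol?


Minimum bits >= n * H = 131 * 1.12 = 146.72, rounded up to a whole number of bits = 147

147 bits


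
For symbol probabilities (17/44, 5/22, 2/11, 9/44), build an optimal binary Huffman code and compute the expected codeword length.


Huffman construction (repeatedly merge the two least-probable nodes; each merge adds 1 bit to every symbol beneath it): 2/11 + 9/44 = 17/44; 5/22 + 17/44 = 27/44; 17/44 + 27/44 = 1. Resulting codeword lengths (in the order the probabilities were given): (2, 2, 2, 2). L_avg = sum(p_i * l_i) = 17/44*2 + 5/22*2 + 2/11*2 + 9/44*2 = 2

2.0 bits


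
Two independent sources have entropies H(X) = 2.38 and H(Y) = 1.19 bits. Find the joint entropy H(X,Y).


For independent variables, H(X,Y) = H(X) + H(Y) = 2.38 + 1.19 = 3.57

3.57 bits


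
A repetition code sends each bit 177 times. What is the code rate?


Rate = k/n = 1/177

1/177


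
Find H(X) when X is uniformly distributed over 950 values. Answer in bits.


H = log2(n) = log2(950) = 9.8918

9.8918 bits


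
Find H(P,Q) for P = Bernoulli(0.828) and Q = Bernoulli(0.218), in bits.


H(P,Q) = -p*log2(q) - (1-p)*log2(1-q). -0.828*log2(0.218) = 1.819613; -0.172*log2(0.782) = 0.061019. H(P,Q) = 1.819613 + 0.061019 = 1.8806

1.8806 bits


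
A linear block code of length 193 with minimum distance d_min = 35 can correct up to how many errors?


Correction capability = floor((d-1)/2) = floor((35-1)/2) = 17

17 errors


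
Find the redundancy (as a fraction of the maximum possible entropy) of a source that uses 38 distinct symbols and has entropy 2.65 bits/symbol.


H_max = log2(K) = log2(38) = 5.2479 bits/symbol. Redundancy = 1 - H/H_max = 1 - 2.65/5.2479 = 1 - 0.505 = 0.495

0.495


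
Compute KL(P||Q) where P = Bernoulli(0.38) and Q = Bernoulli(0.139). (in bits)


KL = p*log2(p/q) + (1-p)*log2((1-p)/(1-q)) = 0.38*log2(0.38/0.139) + 0.62*log2(0.62/0.861) = 0.2576

0.2576 bits


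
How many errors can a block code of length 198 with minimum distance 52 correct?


Correction capability = floor((d-1)/2) = floor((52-1)/2) = 25

25 errors


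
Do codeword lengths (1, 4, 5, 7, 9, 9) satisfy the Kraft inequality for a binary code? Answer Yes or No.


Kraft sum = sum(2^(-l_i)) = 0.6055, need <= 1. Result: satisfied (a binary prefix-free code with these lengths exists)

Yes


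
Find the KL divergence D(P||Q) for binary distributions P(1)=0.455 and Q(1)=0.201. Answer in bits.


KL = p*log2(p/q) + (1-p)*log2((1-p)/(1-q)) = 0.455*log2(0.455/0.201) + 0.545*log2(0.545/0.799) = 0.2355

0.2355 bits


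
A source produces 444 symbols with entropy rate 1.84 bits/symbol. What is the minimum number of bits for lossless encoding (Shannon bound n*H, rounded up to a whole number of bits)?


Minimum bits >= n * H = 444 * 1.84 = 816.96, rounded up to a whole number of bits = 817

817 bits


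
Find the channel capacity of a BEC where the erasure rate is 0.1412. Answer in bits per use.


C = 1 - epsilon = 1 - 0.1412 = 0.8588

0.8588 bits


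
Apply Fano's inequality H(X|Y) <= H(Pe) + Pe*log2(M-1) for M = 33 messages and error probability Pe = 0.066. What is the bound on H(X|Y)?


H(Pe) = -Pe*log2(Pe) - (1-Pe)*log2(1-Pe) = -0.066*log2(0.066) - 0.934*log2(0.934) = 0.258812 + 0.092004 = 0.3508. Pe*log2(M-1) = 0.066*log2(32) = 0.330000. Bound = H(Pe) + Pe*log2(M-1) = 0.258812 + 0.092004 + 0.330000 = 0.6808

0.6808 bits


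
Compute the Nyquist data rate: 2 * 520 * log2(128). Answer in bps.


Rate = 2 * B * log2(M) = 2 * 520 * 7.0 = 7280.0

7280.0 bps


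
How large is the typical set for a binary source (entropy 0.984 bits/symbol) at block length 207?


log2|A_typical| = nH = 207 * 0.984 = 203.688, so |A_typical| ~ 2^203.688 = 2.071e+61

2.071e+61


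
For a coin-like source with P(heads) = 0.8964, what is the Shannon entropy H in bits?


H = -p*log2(p) - (1-p)*log2(1-p). -0.8964*log2(0.8964) = 0.141439; -0.1036*log2(0.1036) = 0.338866. H = 0.141439 + 0.338866 = 0.4803

0.4803 bits


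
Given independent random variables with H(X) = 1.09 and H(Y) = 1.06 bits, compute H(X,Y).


For independent variables, H(X,Y) = H(X) + H(Y) = 1.09 + 1.06 = 2.15

2.15 bits


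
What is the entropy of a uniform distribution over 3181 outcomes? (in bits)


H = log2(n) = log2(3181) = 11.6353

11.6353 bits


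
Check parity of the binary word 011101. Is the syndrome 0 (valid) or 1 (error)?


Syndrome = XOR of all bits = 0 XOR 1 XOR 1 XOR 1 XOR 0 XOR 1 = 0

0


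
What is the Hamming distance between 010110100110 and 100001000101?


Count differing positions: ^ ^ . ^ ^ ^ ^ . . . ^ ^ = 8 differences

8


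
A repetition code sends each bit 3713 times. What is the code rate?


Rate = k/n = 1/3713

1/3713


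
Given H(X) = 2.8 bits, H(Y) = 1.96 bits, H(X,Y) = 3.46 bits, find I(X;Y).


I(X;Y) = H(X) + H(Y) - H(X,Y) = 2.8 + 1.96 - 3.46 = 1.3

1.3 bits


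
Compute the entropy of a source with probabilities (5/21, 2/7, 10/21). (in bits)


H = -sum(p_i * log2(p_i)). Terms: -(5/21)*log2(5/21) = 0.492950; -(2/7)*log2(2/7) = 0.516387; -(10/21)*log2(10/21) = 0.509709. H = 0.492950 + 0.516387 + 0.509709 = 1.519

1.519 bits


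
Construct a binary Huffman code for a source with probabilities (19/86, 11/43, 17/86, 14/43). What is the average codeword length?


Huffman construction (repeatedly merge the two least-probable nodes; each merge adds 1 bit to every symbol beneath it): 17/86 + 19/86 = 18/43; 11/43 + 14/43 = 25/43; 18/43 + 25/43 = 1. Resulting codeword lengths (in the order the probabilities were given): (2, 2, 2, 2). L_avg = sum(p_i * l_i) = 19/86*2 + 11/43*2 + 17/86*2 + 14/43*2 = 2

2.0 bits


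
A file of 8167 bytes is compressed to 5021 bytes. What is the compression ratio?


Ratio = original / compressed = 8167 / 5021 = 1.6266

1.6266


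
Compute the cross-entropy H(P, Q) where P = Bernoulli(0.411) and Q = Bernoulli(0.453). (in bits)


H(P,Q) = -p*log2(q) - (1-p)*log2(1-q). -0.411*log2(0.453) = 0.469533; -0.589*log2(0.547) = 0.512658. H(P,Q) = 0.469533 + 0.512658 = 0.9822

0.9822 bits


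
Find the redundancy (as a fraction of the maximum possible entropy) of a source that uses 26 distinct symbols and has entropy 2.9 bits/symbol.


H_max = log2(K) = log2(26) = 4.7004 bits/symbol. Redundancy = 1 - H/H_max = 1 - 2.9/4.7004 = 1 - 0.617 = 0.383

0.383


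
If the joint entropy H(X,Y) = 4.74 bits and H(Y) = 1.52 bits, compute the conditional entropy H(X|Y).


H(X|Y) = H(X,Y) - H(Y) = 4.74 - 1.52 = 3.22

3.22 bits
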